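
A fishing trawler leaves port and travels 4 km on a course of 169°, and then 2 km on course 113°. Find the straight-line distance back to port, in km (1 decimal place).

Leg 1 (169°, 4 km): east 4 sin 169° = 0.76, north 4 cos 169° = -3.93
Leg 2 (113°, 2 km): east 2 sin 113° = 1.84, north 2 cos 113° = -0.78
Net: 2.60 east, -4.71 north. Distance = √((2.60)² + (-4.71)²) = 5.380 km.

5.4 km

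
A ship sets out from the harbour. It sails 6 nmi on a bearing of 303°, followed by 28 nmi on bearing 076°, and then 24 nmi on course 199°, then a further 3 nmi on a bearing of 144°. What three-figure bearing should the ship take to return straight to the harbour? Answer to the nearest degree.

313°

Leg 1 (303°, 6 nmi): east 6 sin 303° = -5.03, north 6 cos 303° = 3.27
Leg 2 (076°, 28 nmi): east 28 sin 76° = 27.17, north 28 cos 76° = 6.77
Leg 3 (199°, 24 nmi): east 24 sin 199° = -7.81, north 24 cos 199° = -22.69
Leg 4 (144°, 3 nmi): east 3 sin 144° = 1.76, north 3 cos 144° = -2.43
Net displacement: 16.09 east, -15.08 north. Direction back to start is (-16.09, 15.08): bearing = atan2(-16.09, 15.08) mod 360° = 313.15° ≈ 313°.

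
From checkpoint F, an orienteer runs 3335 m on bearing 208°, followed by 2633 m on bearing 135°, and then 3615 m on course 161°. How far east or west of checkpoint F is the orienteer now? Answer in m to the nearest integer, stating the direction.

1473 m east

Leg 1 (208°, 3335 m): east 3335 sin 208° = -1565.69, north 3335 cos 208° = -2944.63
Leg 2 (135°, 2633 m): east 2633 sin 135° = 1861.81, north 2633 cos 135° = -1861.81
Leg 3 (161°, 3615 m): east 3615 sin 161° = 1176.93, north 3615 cos 161° = -3418.05
Net east component: 1473.05 m.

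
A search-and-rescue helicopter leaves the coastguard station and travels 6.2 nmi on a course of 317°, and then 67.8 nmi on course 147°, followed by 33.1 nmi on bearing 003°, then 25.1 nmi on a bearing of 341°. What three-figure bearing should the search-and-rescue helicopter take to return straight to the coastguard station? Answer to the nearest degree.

Leg 1 (317°, 6.2 nmi): east 6.2 sin 317° = -4.23, north 6.2 cos 317° = 4.53
Leg 2 (147°, 67.8 nmi): east 67.8 sin 147° = 36.93, north 67.8 cos 147° = -56.86
Leg 3 (003°, 33.1 nmi): east 33.1 sin 3° = 1.73, north 33.1 cos 3° = 33.05
Leg 4 (341°, 25.1 nmi): east 25.1 sin 341° = -8.17, north 25.1 cos 341° = 23.73
Net displacement: 26.26 east, 4.46 north. Direction back to start is (-26.26, -4.46): bearing = atan2(-26.26, -4.46) mod 360° = 260.36° ≈ 260°.

260°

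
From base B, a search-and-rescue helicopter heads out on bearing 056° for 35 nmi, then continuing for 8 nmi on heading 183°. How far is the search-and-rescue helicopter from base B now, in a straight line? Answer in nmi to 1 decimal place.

30.9 nmi

Leg 1 (056°, 35 nmi): east 35 sin 56° = 29.02, north 35 cos 56° = 19.57
Leg 2 (183°, 8 nmi): east 8 sin 183° = -0.42, north 8 cos 183° = -7.99
Net: 28.60 east, 11.58 north. Distance = √((28.60)² + (11.58)²) = 30.854 nmi.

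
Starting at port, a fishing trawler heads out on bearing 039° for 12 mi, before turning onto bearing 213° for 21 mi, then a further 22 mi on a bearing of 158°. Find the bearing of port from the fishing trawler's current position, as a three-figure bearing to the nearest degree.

351°

Leg 1 (039°, 12 mi): east 12 sin 39° = 7.55, north 12 cos 39° = 9.33
Leg 2 (213°, 21 mi): east 21 sin 213° = -11.44, north 21 cos 213° = -17.61
Leg 3 (158°, 22 mi): east 22 sin 158° = 8.24, north 22 cos 158° = -20.40
Net displacement: 4.36 east, -28.68 north. Direction back to start is (-4.36, 28.68): bearing = atan2(-4.36, 28.68) mod 360° = 351.37° ≈ 351°.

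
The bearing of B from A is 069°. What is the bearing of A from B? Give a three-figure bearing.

249°

Back-bearing = 069° + 180° = 249°.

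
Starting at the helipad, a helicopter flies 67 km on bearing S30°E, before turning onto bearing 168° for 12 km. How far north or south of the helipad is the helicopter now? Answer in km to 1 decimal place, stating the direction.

69.8 km south

Leg 1 (S30°E, 67 km): east 67 sin 150° = 33.50, north 67 cos 150° = -58.02
Leg 2 (168°, 12 km): east 12 sin 168° = 2.49, north 12 cos 168° = -11.74
Net north component: -69.76 km.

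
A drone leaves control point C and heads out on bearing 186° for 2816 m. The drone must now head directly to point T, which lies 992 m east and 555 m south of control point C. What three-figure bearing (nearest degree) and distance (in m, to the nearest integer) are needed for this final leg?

030°, 2588 m

Leg 1 (186°, 2816 m): east 2816 sin 186° = -294.35, north 2816 cos 186° = -2800.57
Current position: (-294.35, -2800.57). Target: (992, -555). Remaining: Δeast = 1286.35, Δnorth = 2245.57.
Bearing = atan2(1286.35, 2245.57) mod 360° = 29.81°; distance = √((1286.35)² + (2245.57)²) = 2587.915 m.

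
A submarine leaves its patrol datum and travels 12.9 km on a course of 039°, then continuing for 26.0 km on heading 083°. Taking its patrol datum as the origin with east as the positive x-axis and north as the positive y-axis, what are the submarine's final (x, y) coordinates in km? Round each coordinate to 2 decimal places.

Leg 1 (039°, 12.9 km): east 12.9 sin 39° = 8.12, north 12.9 cos 39° = 10.03
Leg 2 (083°, 26.0 km): east 26.0 sin 83° = 25.81, north 26.0 cos 83° = 3.17
Summing: 33.92 km east, 13.19 km north → (33.92, 13.19).

(33.92, 13.19)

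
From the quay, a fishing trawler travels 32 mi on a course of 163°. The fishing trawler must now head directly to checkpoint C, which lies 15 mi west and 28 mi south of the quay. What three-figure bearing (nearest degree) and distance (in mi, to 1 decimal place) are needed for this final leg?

276°, 24.5 mi

Leg 1 (163°, 32 mi): east 32 sin 163° = 9.36, north 32 cos 163° = -30.60
Current position: (9.36, -30.60). Target: (-15, -28). Remaining: Δeast = -24.36, Δnorth = 2.60.
Bearing = atan2(-24.36, 2.60) mod 360° = 276.10°; distance = √((-24.36)² + (2.60)²) = 24.494 mi.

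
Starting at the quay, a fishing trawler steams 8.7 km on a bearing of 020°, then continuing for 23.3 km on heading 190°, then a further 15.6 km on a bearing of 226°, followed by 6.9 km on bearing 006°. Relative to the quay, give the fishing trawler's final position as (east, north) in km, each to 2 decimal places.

Leg 1 (020°, 8.7 km): east 8.7 sin 20° = 2.98, north 8.7 cos 20° = 8.18
Leg 2 (190°, 23.3 km): east 23.3 sin 190° = -4.05, north 23.3 cos 190° = -22.95
Leg 3 (226°, 15.6 km): east 15.6 sin 226° = -11.22, north 15.6 cos 226° = -10.84
Leg 4 (006°, 6.9 km): east 6.9 sin 6° = 0.72, north 6.9 cos 6° = 6.86
Summing: -11.57 km east, -18.75 km north → (-11.57, -18.75).

(-11.57, -18.75)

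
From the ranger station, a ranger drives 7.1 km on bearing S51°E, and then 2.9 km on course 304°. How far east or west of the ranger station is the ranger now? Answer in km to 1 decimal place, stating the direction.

3.1 km east

Leg 1 (S51°E, 7.1 km): east 7.1 sin 129° = 5.52, north 7.1 cos 129° = -4.47
Leg 2 (304°, 2.9 km): east 2.9 sin 304° = -2.40, north 2.9 cos 304° = 1.62
Net east component: 3.11 km.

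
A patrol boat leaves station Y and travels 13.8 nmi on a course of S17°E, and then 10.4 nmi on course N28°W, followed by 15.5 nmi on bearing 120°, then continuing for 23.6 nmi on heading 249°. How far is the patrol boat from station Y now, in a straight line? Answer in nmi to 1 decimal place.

Leg 1 (S17°E, 13.8 nmi): east 13.8 sin 163° = 4.03, north 13.8 cos 163° = -13.20
Leg 2 (N28°W, 10.4 nmi): east 10.4 sin 332° = -4.88, north 10.4 cos 332° = 9.18
Leg 3 (120°, 15.5 nmi): east 15.5 sin 120° = 13.42, north 15.5 cos 120° = -7.75
Leg 4 (249°, 23.6 nmi): east 23.6 sin 249° = -22.03, north 23.6 cos 249° = -8.46
Net: -9.46 east, -20.22 north. Distance = √((-9.46)² + (-20.22)²) = 22.324 nmi.

22.3 nmi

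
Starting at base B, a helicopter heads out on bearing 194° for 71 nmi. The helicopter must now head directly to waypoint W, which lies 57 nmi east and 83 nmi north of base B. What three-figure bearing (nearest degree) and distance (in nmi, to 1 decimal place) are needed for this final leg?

Leg 1 (194°, 71 nmi): east 71 sin 194° = -17.18, north 71 cos 194° = -68.89
Current position: (-17.18, -68.89). Target: (57, 83). Remaining: Δeast = 74.18, Δnorth = 151.89.
Bearing = atan2(74.18, 151.89) mod 360° = 26.03°; distance = √((74.18)² + (151.89)²) = 169.036 nmi.

026°, 169.0 nmi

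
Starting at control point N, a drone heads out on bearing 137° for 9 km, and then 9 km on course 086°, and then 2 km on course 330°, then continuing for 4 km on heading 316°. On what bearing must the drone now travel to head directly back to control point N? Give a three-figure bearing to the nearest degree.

Leg 1 (137°, 9 km): east 9 sin 137° = 6.14, north 9 cos 137° = -6.58
Leg 2 (086°, 9 km): east 9 sin 86° = 8.98, north 9 cos 86° = 0.63
Leg 3 (330°, 2 km): east 2 sin 330° = -1.00, north 2 cos 330° = 1.73
Leg 4 (316°, 4 km): east 4 sin 316° = -2.78, north 4 cos 316° = 2.88
Net displacement: 11.34 east, -1.34 north. Direction back to start is (-11.34, 1.34): bearing = atan2(-11.34, 1.34) mod 360° = 276.77° ≈ 277°.

277°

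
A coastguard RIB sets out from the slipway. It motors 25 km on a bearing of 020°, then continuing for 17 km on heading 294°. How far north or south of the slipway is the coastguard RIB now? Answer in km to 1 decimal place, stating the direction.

Leg 1 (020°, 25 km): east 25 sin 20° = 8.55, north 25 cos 20° = 23.49
Leg 2 (294°, 17 km): east 17 sin 294° = -15.53, north 17 cos 294° = 6.91
Net north component: 30.41 km.

30.4 km north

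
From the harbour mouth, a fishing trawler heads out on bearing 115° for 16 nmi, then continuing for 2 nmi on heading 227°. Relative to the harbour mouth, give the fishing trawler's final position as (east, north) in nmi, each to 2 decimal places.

(13.04, -8.13)

Leg 1 (115°, 16 nmi): east 16 sin 115° = 14.50, north 16 cos 115° = -6.76
Leg 2 (227°, 2 nmi): east 2 sin 227° = -1.46, north 2 cos 227° = -1.36
Summing: 13.04 nmi east, -8.13 nmi north → (13.04, -8.13).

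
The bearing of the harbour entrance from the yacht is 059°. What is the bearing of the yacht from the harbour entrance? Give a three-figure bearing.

Back-bearing = 059° + 180° = 239°.

239°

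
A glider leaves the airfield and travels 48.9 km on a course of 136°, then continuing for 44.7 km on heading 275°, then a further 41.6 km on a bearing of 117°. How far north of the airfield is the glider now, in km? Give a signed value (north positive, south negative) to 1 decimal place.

Leg 1 (136°, 48.9 km): east 48.9 sin 136° = 33.97, north 48.9 cos 136° = -35.18
Leg 2 (275°, 44.7 km): east 44.7 sin 275° = -44.53, north 44.7 cos 275° = 3.90
Leg 3 (117°, 41.6 km): east 41.6 sin 117° = 37.07, north 41.6 cos 117° = -18.89
Net north component: -50.17 km.

-50.2 km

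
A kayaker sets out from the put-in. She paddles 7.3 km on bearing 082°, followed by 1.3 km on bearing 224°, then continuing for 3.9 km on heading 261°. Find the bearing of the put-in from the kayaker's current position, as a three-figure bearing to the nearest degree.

Leg 1 (082°, 7.3 km): east 7.3 sin 82° = 7.23, north 7.3 cos 82° = 1.02
Leg 2 (224°, 1.3 km): east 1.3 sin 224° = -0.90, north 1.3 cos 224° = -0.94
Leg 3 (261°, 3.9 km): east 3.9 sin 261° = -3.85, north 3.9 cos 261° = -0.61
Net displacement: 2.47 east, -0.53 north. Direction back to start is (-2.47, 0.53): bearing = atan2(-2.47, 0.53) mod 360° = 282.08° ≈ 282°.

282°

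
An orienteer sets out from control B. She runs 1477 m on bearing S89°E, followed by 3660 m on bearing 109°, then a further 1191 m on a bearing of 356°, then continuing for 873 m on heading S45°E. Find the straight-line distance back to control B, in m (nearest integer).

Leg 1 (S89°E, 1477 m): east 1477 sin 91° = 1476.78, north 1477 cos 91° = -25.78
Leg 2 (109°, 3660 m): east 3660 sin 109° = 3460.60, north 3660 cos 109° = -1191.58
Leg 3 (356°, 1191 m): east 1191 sin 356° = -83.08, north 1191 cos 356° = 1188.10
Leg 4 (S45°E, 873 m): east 873 sin 135° = 617.30, north 873 cos 135° = -617.30
Net: 5471.60 east, -646.56 north. Distance = √((5471.60)² + (-646.56)²) = 5509.666 m.

5510 m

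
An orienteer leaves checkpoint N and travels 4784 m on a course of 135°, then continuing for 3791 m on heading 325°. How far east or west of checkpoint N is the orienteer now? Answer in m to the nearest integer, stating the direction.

1208 m east

Leg 1 (135°, 4784 m): east 4784 sin 135° = 3382.80, north 4784 cos 135° = -3382.80
Leg 2 (325°, 3791 m): east 3791 sin 325° = -2174.43, north 3791 cos 325° = 3105.41
Net east component: 1208.37 m.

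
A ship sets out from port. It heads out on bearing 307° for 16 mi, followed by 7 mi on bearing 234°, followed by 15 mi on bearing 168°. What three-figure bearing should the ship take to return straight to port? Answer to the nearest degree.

059°

Leg 1 (307°, 16 mi): east 16 sin 307° = -12.78, north 16 cos 307° = 9.63
Leg 2 (234°, 7 mi): east 7 sin 234° = -5.66, north 7 cos 234° = -4.11
Leg 3 (168°, 15 mi): east 15 sin 168° = 3.12, north 15 cos 168° = -14.67
Net displacement: -15.32 east, -9.16 north. Direction back to start is (15.32, 9.16): bearing = atan2(15.32, 9.16) mod 360° = 59.14° ≈ 059°.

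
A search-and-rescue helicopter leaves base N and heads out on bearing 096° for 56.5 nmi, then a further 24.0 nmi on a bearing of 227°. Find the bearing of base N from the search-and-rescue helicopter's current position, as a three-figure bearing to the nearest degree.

Leg 1 (096°, 56.5 nmi): east 56.5 sin 96° = 56.19, north 56.5 cos 96° = -5.91
Leg 2 (227°, 24.0 nmi): east 24.0 sin 227° = -17.55, north 24.0 cos 227° = -16.37
Net displacement: 38.64 east, -22.27 north. Direction back to start is (-38.64, 22.27): bearing = atan2(-38.64, 22.27) mod 360° = 299.96° ≈ 300°.

300°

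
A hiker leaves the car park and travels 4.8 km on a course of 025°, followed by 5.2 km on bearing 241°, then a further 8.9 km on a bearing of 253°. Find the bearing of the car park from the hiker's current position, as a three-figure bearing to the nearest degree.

Leg 1 (025°, 4.8 km): east 4.8 sin 25° = 2.03, north 4.8 cos 25° = 4.35
Leg 2 (241°, 5.2 km): east 5.2 sin 241° = -4.55, north 5.2 cos 241° = -2.52
Leg 3 (253°, 8.9 km): east 8.9 sin 253° = -8.51, north 8.9 cos 253° = -2.60
Net displacement: -11.03 east, -0.77 north. Direction back to start is (11.03, 0.77): bearing = atan2(11.03, 0.77) mod 360° = 85.99° ≈ 086°.

086°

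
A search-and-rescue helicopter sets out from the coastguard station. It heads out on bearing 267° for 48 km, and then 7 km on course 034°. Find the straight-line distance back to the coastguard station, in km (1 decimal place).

Leg 1 (267°, 48 km): east 48 sin 267° = -47.93, north 48 cos 267° = -2.51
Leg 2 (034°, 7 km): east 7 sin 34° = 3.91, north 7 cos 34° = 5.80
Net: -44.02 east, 3.29 north. Distance = √((-44.02)² + (3.29)²) = 44.143 km.

44.1 km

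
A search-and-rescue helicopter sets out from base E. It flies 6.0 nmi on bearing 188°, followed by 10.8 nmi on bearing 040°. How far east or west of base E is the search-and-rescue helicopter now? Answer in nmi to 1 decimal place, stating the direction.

6.1 nmi east

Leg 1 (188°, 6.0 nmi): east 6.0 sin 188° = -0.84, north 6.0 cos 188° = -5.94
Leg 2 (040°, 10.8 nmi): east 10.8 sin 40° = 6.94, north 10.8 cos 40° = 8.27
Net east component: 6.11 nmi.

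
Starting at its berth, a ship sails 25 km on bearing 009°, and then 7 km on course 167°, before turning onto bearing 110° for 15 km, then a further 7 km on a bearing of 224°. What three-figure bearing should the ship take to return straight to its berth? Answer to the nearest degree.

Leg 1 (009°, 25 km): east 25 sin 9° = 3.91, north 25 cos 9° = 24.69
Leg 2 (167°, 7 km): east 7 sin 167° = 1.57, north 7 cos 167° = -6.82
Leg 3 (110°, 15 km): east 15 sin 110° = 14.10, north 15 cos 110° = -5.13
Leg 4 (224°, 7 km): east 7 sin 224° = -4.86, north 7 cos 224° = -5.04
Net displacement: 14.72 east, 7.71 north. Direction back to start is (-14.72, -7.71): bearing = atan2(-14.72, -7.71) mod 360° = 242.37° ≈ 242°.

242°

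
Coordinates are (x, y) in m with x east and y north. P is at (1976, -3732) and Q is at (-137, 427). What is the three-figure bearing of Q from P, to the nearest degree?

Δeast = -137 − 1976 = -2113.00; Δnorth = 427 − -3732 = 4159.00.
Bearing = atan2(Δeast, Δnorth) mod 360° = 333.07° ≈ 333°.

333°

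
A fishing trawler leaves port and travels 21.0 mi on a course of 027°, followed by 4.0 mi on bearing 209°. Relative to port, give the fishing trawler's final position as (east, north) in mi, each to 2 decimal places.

(7.59, 15.21)

Leg 1 (027°, 21.0 mi): east 21.0 sin 27° = 9.53, north 21.0 cos 27° = 18.71
Leg 2 (209°, 4.0 mi): east 4.0 sin 209° = -1.94, north 4.0 cos 209° = -3.50
Summing: 7.59 mi east, 15.21 mi north → (7.59, 15.21).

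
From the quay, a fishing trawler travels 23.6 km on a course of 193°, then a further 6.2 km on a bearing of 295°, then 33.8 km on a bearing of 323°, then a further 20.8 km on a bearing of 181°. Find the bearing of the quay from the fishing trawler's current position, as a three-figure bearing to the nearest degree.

066°

Leg 1 (193°, 23.6 km): east 23.6 sin 193° = -5.31, north 23.6 cos 193° = -23.00
Leg 2 (295°, 6.2 km): east 6.2 sin 295° = -5.62, north 6.2 cos 295° = 2.62
Leg 3 (323°, 33.8 km): east 33.8 sin 323° = -20.34, north 33.8 cos 323° = 26.99
Leg 4 (181°, 20.8 km): east 20.8 sin 181° = -0.36, north 20.8 cos 181° = -20.80
Net displacement: -31.63 east, -14.18 north. Direction back to start is (31.63, 14.18): bearing = atan2(31.63, 14.18) mod 360° = 65.86° ≈ 066°.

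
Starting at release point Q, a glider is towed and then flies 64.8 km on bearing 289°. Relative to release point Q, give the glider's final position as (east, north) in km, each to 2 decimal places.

(-61.27, 21.10)

Leg 1 (289°, 64.8 km): east 64.8 sin 289° = -61.27, north 64.8 cos 289° = 21.10
Summing: -61.27 km east, 21.10 km north → (-61.27, 21.10).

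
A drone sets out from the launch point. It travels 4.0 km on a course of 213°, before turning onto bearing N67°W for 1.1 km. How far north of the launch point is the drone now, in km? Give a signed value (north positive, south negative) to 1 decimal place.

-2.9 km

Leg 1 (213°, 4.0 km): east 4.0 sin 213° = -2.18, north 4.0 cos 213° = -3.35
Leg 2 (N67°W, 1.1 km): east 1.1 sin 293° = -1.01, north 1.1 cos 293° = 0.43
Net north component: -2.92 km.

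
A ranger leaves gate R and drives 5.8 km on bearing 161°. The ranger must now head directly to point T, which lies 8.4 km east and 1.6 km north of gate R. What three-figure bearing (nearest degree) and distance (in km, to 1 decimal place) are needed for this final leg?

Leg 1 (161°, 5.8 km): east 5.8 sin 161° = 1.89, north 5.8 cos 161° = -5.48
Current position: (1.89, -5.48). Target: (8.4, 1.6). Remaining: Δeast = 6.51, Δnorth = 7.08.
Bearing = atan2(6.51, 7.08) mod 360° = 42.59°; distance = √((6.51)² + (7.08)²) = 9.622 km.

043°, 9.6 km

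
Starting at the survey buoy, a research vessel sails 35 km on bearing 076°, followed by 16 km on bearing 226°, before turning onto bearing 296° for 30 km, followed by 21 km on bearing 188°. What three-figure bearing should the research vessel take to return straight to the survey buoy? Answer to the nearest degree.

036°

Leg 1 (076°, 35 km): east 35 sin 76° = 33.96, north 35 cos 76° = 8.47
Leg 2 (226°, 16 km): east 16 sin 226° = -11.51, north 16 cos 226° = -11.11
Leg 3 (296°, 30 km): east 30 sin 296° = -26.96, north 30 cos 296° = 13.15
Leg 4 (188°, 21 km): east 21 sin 188° = -2.92, north 21 cos 188° = -20.80
Net displacement: -7.44 east, -10.29 north. Direction back to start is (7.44, 10.29): bearing = atan2(7.44, 10.29) mod 360° = 35.85° ≈ 036°.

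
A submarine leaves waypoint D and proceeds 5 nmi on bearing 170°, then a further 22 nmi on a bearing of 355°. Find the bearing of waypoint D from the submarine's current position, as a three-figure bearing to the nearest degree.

176°

Leg 1 (170°, 5 nmi): east 5 sin 170° = 0.87, north 5 cos 170° = -4.92
Leg 2 (355°, 22 nmi): east 22 sin 355° = -1.92, north 22 cos 355° = 21.92
Net displacement: -1.05 east, 16.99 north. Direction back to start is (1.05, -16.99): bearing = atan2(1.05, -16.99) mod 360° = 176.47° ≈ 176°.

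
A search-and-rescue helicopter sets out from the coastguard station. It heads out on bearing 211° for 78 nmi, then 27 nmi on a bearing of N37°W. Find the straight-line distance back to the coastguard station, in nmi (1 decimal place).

72.4 nmi

Leg 1 (211°, 78 nmi): east 78 sin 211° = -40.17, north 78 cos 211° = -66.86
Leg 2 (N37°W, 27 nmi): east 27 sin 323° = -16.25, north 27 cos 323° = 21.56
Net: -56.42 east, -45.30 north. Distance = √((-56.42)² + (-45.30)²) = 72.354 nmi.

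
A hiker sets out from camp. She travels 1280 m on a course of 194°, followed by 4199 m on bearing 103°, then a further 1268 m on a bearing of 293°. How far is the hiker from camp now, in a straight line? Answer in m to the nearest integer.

Leg 1 (194°, 1280 m): east 1280 sin 194° = -309.66, north 1280 cos 194° = -1241.98
Leg 2 (103°, 4199 m): east 4199 sin 103° = 4091.38, north 4199 cos 103° = -944.57
Leg 3 (293°, 1268 m): east 1268 sin 293° = -1167.20, north 1268 cos 293° = 495.45
Net: 2614.52 east, -1691.10 north. Distance = √((2614.52)² + (-1691.10)²) = 3113.766 m.

3114 m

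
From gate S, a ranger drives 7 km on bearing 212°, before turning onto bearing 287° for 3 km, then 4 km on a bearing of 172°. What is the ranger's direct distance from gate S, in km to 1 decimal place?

10.8 km

Leg 1 (212°, 7 km): east 7 sin 212° = -3.71, north 7 cos 212° = -5.94
Leg 2 (287°, 3 km): east 3 sin 287° = -2.87, north 3 cos 287° = 0.88
Leg 3 (172°, 4 km): east 4 sin 172° = 0.56, north 4 cos 172° = -3.96
Net: -6.02 east, -9.02 north. Distance = √((-6.02)² + (-9.02)²) = 10.846 km.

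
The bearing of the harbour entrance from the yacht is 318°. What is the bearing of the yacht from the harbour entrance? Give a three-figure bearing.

Back-bearing = 318° − 180° = 138°.

138°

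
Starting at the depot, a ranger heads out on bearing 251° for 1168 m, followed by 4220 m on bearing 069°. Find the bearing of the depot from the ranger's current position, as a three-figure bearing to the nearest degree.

248°

Leg 1 (251°, 1168 m): east 1168 sin 251° = -1104.37, north 1168 cos 251° = -380.26
Leg 2 (069°, 4220 m): east 4220 sin 69° = 3939.71, north 4220 cos 69° = 1512.31
Net displacement: 2835.34 east, 1132.05 north. Direction back to start is (-2835.34, -1132.05): bearing = atan2(-2835.34, -1132.05) mod 360° = 248.23° ≈ 248°.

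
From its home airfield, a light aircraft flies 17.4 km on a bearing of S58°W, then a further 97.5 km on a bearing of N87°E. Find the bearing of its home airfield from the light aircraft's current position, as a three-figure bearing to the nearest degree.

273°

Leg 1 (S58°W, 17.4 km): east 17.4 sin 238° = -14.76, north 17.4 cos 238° = -9.22
Leg 2 (N87°E, 97.5 km): east 97.5 sin 87° = 97.37, north 97.5 cos 87° = 5.10
Net displacement: 82.61 east, -4.12 north. Direction back to start is (-82.61, 4.12): bearing = atan2(-82.61, 4.12) mod 360° = 272.85° ≈ 273°.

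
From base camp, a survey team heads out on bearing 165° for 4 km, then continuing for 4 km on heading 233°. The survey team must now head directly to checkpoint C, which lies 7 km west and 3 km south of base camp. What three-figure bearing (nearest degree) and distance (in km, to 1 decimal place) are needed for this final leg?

Leg 1 (165°, 4 km): east 4 sin 165° = 1.04, north 4 cos 165° = -3.86
Leg 2 (233°, 4 km): east 4 sin 233° = -3.19, north 4 cos 233° = -2.41
Current position: (-2.16, -6.27). Target: (-7, -3). Remaining: Δeast = -4.84, Δnorth = 3.27.
Bearing = atan2(-4.84, 3.27) mod 360° = 304.05°; distance = √((-4.84)² + (3.27)²) = 5.842 km.

304°, 5.8 km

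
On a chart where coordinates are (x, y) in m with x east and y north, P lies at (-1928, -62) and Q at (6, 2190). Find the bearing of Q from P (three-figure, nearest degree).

041°

Δeast = 6 − -1928 = 1934.00; Δnorth = 2190 − -62 = 2252.00.
Bearing = atan2(Δeast, Δnorth) mod 360° = 40.66° ≈ 041°.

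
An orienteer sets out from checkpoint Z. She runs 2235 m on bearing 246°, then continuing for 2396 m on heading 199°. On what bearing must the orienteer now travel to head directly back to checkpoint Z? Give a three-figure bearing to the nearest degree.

042°

Leg 1 (246°, 2235 m): east 2235 sin 246° = -2041.77, north 2235 cos 246° = -909.06
Leg 2 (199°, 2396 m): east 2396 sin 199° = -780.06, north 2396 cos 199° = -2265.46
Net displacement: -2821.84 east, -3174.52 north. Direction back to start is (2821.84, 3174.52): bearing = atan2(2821.84, 3174.52) mod 360° = 41.63° ≈ 042°.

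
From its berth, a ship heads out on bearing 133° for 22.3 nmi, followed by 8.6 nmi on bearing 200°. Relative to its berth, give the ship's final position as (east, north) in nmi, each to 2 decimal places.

(13.37, -23.29)

Leg 1 (133°, 22.3 nmi): east 22.3 sin 133° = 16.31, north 22.3 cos 133° = -15.21
Leg 2 (200°, 8.6 nmi): east 8.6 sin 200° = -2.94, north 8.6 cos 200° = -8.08
Summing: 13.37 nmi east, -23.29 nmi north → (13.37, -23.29).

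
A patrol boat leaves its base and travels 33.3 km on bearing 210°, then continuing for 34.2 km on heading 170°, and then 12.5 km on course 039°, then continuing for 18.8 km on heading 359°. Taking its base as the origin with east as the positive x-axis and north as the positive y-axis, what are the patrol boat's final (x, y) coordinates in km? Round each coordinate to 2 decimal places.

(-3.17, -34.01)

Leg 1 (210°, 33.3 km): east 33.3 sin 210° = -16.65, north 33.3 cos 210° = -28.84
Leg 2 (170°, 34.2 km): east 34.2 sin 170° = 5.94, north 34.2 cos 170° = -33.68
Leg 3 (039°, 12.5 km): east 12.5 sin 39° = 7.87, north 12.5 cos 39° = 9.71
Leg 4 (359°, 18.8 km): east 18.8 sin 359° = -0.33, north 18.8 cos 359° = 18.80
Summing: -3.17 km east, -34.01 km north → (-3.17, -34.01).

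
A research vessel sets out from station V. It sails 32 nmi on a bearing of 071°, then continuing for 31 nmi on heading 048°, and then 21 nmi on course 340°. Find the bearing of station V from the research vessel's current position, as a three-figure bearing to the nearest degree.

222°

Leg 1 (071°, 32 nmi): east 32 sin 71° = 30.26, north 32 cos 71° = 10.42
Leg 2 (048°, 31 nmi): east 31 sin 48° = 23.04, north 31 cos 48° = 20.74
Leg 3 (340°, 21 nmi): east 21 sin 340° = -7.18, north 21 cos 340° = 19.73
Net displacement: 46.11 east, 50.89 north. Direction back to start is (-46.11, -50.89): bearing = atan2(-46.11, -50.89) mod 360° = 222.18° ≈ 222°.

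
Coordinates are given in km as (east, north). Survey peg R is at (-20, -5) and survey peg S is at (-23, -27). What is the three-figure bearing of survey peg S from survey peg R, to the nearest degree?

188°

Δeast = -23 − -20 = -3.00; Δnorth = -27 − -5 = -22.00.
Bearing = atan2(Δeast, Δnorth) mod 360° = 187.77° ≈ 188°.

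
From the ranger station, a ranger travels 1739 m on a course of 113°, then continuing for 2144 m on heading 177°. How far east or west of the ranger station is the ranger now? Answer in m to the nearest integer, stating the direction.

1713 m east

Leg 1 (113°, 1739 m): east 1739 sin 113° = 1600.76, north 1739 cos 113° = -679.48
Leg 2 (177°, 2144 m): east 2144 sin 177° = 112.21, north 2144 cos 177° = -2141.06
Net east component: 1712.97 m.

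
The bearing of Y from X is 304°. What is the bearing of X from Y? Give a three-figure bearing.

Back-bearing = 304° − 180° = 124°.

124°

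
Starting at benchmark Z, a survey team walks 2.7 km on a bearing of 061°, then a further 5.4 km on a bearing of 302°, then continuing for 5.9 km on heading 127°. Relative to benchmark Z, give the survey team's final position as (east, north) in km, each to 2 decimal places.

(2.49, 0.62)

Leg 1 (061°, 2.7 km): east 2.7 sin 61° = 2.36, north 2.7 cos 61° = 1.31
Leg 2 (302°, 5.4 km): east 5.4 sin 302° = -4.58, north 5.4 cos 302° = 2.86
Leg 3 (127°, 5.9 km): east 5.9 sin 127° = 4.71, north 5.9 cos 127° = -3.55
Summing: 2.49 km east, 0.62 km north → (2.49, 0.62).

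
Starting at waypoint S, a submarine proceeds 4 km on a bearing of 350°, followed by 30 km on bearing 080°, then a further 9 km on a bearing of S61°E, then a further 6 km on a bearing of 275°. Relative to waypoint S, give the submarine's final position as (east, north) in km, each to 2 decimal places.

(30.74, 5.31)

Leg 1 (350°, 4 km): east 4 sin 350° = -0.69, north 4 cos 350° = 3.94
Leg 2 (080°, 30 km): east 30 sin 80° = 29.54, north 30 cos 80° = 5.21
Leg 3 (S61°E, 9 km): east 9 sin 119° = 7.87, north 9 cos 119° = -4.36
Leg 4 (275°, 6 km): east 6 sin 275° = -5.98, north 6 cos 275° = 0.52
Summing: 30.74 km east, 5.31 km north → (30.74, 5.31).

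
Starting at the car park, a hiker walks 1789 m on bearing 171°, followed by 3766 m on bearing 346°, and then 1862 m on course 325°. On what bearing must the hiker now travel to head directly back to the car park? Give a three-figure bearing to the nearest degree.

154°

Leg 1 (171°, 1789 m): east 1789 sin 171° = 279.86, north 1789 cos 171° = -1766.97
Leg 2 (346°, 3766 m): east 3766 sin 346° = -911.08, north 3766 cos 346° = 3654.13
Leg 3 (325°, 1862 m): east 1862 sin 325° = -1068.00, north 1862 cos 325° = 1525.26
Net displacement: -1699.22 east, 3412.42 north. Direction back to start is (1699.22, -3412.42): bearing = atan2(1699.22, -3412.42) mod 360° = 153.53° ≈ 154°.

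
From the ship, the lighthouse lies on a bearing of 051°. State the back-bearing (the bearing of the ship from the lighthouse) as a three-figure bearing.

231°

Back-bearing = 051° + 180° = 231°.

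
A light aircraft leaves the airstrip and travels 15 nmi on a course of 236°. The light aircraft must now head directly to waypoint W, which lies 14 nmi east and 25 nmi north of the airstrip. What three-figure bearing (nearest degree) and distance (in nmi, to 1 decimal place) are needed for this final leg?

038°, 42.6 nmi

Leg 1 (236°, 15 nmi): east 15 sin 236° = -12.44, north 15 cos 236° = -8.39
Current position: (-12.44, -8.39). Target: (14, 25). Remaining: Δeast = 26.44, Δnorth = 33.39.
Bearing = atan2(26.44, 33.39) mod 360° = 38.37°; distance = √((26.44)² + (33.39)²) = 42.586 nmi.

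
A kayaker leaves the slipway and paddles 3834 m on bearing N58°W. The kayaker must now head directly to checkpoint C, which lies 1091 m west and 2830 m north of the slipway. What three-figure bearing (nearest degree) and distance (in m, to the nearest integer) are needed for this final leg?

070°, 2303 m

Leg 1 (N58°W, 3834 m): east 3834 sin 302° = -3251.42, north 3834 cos 302° = 2031.71
Current position: (-3251.42, 2031.71). Target: (-1091, 2830). Remaining: Δeast = 2160.42, Δnorth = 798.29.
Bearing = atan2(2160.42, 798.29) mod 360° = 69.72°; distance = √((2160.42)² + (798.29)²) = 2303.186 m.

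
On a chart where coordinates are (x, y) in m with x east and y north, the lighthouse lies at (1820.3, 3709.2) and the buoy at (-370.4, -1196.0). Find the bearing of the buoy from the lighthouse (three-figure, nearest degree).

204°

Δeast = -370.4 − 1820.3 = -2190.70; Δnorth = -1196.0 − 3709.2 = -4905.20.
Bearing = atan2(Δeast, Δnorth) mod 360° = 204.07° ≈ 204°.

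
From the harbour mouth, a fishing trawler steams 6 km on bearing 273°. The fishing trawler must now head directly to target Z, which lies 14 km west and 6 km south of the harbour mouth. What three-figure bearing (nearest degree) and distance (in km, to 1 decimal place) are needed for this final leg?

Leg 1 (273°, 6 km): east 6 sin 273° = -5.99, north 6 cos 273° = 0.31
Current position: (-5.99, 0.31). Target: (-14, -6). Remaining: Δeast = -8.01, Δnorth = -6.31.
Bearing = atan2(-8.01, -6.31) mod 360° = 231.75°; distance = √((-8.01)² + (-6.31)²) = 10.198 km.

232°, 10.2 km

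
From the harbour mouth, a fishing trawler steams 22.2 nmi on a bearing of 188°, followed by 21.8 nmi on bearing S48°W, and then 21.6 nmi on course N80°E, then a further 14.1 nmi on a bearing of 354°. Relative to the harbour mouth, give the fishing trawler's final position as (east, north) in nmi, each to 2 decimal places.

Leg 1 (188°, 22.2 nmi): east 22.2 sin 188° = -3.09, north 22.2 cos 188° = -21.98
Leg 2 (S48°W, 21.8 nmi): east 21.8 sin 228° = -16.20, north 21.8 cos 228° = -14.59
Leg 3 (N80°E, 21.6 nmi): east 21.6 sin 80° = 21.27, north 21.6 cos 80° = 3.75
Leg 4 (354°, 14.1 nmi): east 14.1 sin 354° = -1.47, north 14.1 cos 354° = 14.02
Summing: 0.51 nmi east, -18.80 nmi north → (0.51, -18.80).

(0.51, -18.80)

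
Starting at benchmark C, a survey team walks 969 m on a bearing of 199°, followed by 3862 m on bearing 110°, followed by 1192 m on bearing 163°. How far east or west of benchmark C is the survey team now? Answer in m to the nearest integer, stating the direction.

Leg 1 (199°, 969 m): east 969 sin 199° = -315.48, north 969 cos 199° = -916.21
Leg 2 (110°, 3862 m): east 3862 sin 110° = 3629.09, north 3862 cos 110° = -1320.88
Leg 3 (163°, 1192 m): east 1192 sin 163° = 348.51, north 1192 cos 163° = -1139.92
Net east component: 3662.12 m.

3662 m east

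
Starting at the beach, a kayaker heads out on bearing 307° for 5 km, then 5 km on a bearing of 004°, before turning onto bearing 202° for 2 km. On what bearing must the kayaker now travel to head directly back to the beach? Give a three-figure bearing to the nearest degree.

Leg 1 (307°, 5 km): east 5 sin 307° = -3.99, north 5 cos 307° = 3.01
Leg 2 (004°, 5 km): east 5 sin 4° = 0.35, north 5 cos 4° = 4.99
Leg 3 (202°, 2 km): east 2 sin 202° = -0.75, north 2 cos 202° = -1.85
Net displacement: -4.39 east, 6.14 north. Direction back to start is (4.39, -6.14): bearing = atan2(4.39, -6.14) mod 360° = 144.42° ≈ 144°.

144°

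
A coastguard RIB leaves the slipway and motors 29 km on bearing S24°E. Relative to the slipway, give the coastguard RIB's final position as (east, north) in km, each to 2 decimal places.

Leg 1 (S24°E, 29 km): east 29 sin 156° = 11.80, north 29 cos 156° = -26.49
Summing: 11.80 km east, -26.49 km north → (11.80, -26.49).

(11.80, -26.49)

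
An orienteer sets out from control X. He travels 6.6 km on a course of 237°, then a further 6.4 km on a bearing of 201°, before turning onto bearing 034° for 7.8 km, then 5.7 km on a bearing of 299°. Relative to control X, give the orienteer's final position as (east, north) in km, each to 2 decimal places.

(-8.45, -0.34)

Leg 1 (237°, 6.6 km): east 6.6 sin 237° = -5.54, north 6.6 cos 237° = -3.59
Leg 2 (201°, 6.4 km): east 6.4 sin 201° = -2.29, north 6.4 cos 201° = -5.97
Leg 3 (034°, 7.8 km): east 7.8 sin 34° = 4.36, north 7.8 cos 34° = 6.47
Leg 4 (299°, 5.7 km): east 5.7 sin 299° = -4.99, north 5.7 cos 299° = 2.76
Summing: -8.45 km east, -0.34 km north → (-8.45, -0.34).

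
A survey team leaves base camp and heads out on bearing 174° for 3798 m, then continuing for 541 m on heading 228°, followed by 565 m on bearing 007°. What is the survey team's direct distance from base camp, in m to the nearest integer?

Leg 1 (174°, 3798 m): east 3798 sin 174° = 397.00, north 3798 cos 174° = -3777.19
Leg 2 (228°, 541 m): east 541 sin 228° = -402.04, north 541 cos 228° = -362.00
Leg 3 (007°, 565 m): east 565 sin 7° = 68.86, north 565 cos 7° = 560.79
Net: 63.81 east, -3578.41 north. Distance = √((63.81)² + (-3578.41)²) = 3578.974 m.

3579 m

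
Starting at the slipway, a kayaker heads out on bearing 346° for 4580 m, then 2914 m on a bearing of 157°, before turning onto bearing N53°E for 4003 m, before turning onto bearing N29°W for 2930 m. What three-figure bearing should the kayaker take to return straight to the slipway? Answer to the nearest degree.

195°

Leg 1 (346°, 4580 m): east 4580 sin 346° = -1108.00, north 4580 cos 346° = 4443.95
Leg 2 (157°, 2914 m): east 2914 sin 157° = 1138.59, north 2914 cos 157° = -2682.35
Leg 3 (N53°E, 4003 m): east 4003 sin 53° = 3196.94, north 4003 cos 53° = 2409.07
Leg 4 (N29°W, 2930 m): east 2930 sin 331° = -1420.49, north 2930 cos 331° = 2562.64
Net displacement: 1807.03 east, 6733.30 north. Direction back to start is (-1807.03, -6733.30): bearing = atan2(-1807.03, -6733.30) mod 360° = 195.02° ≈ 195°.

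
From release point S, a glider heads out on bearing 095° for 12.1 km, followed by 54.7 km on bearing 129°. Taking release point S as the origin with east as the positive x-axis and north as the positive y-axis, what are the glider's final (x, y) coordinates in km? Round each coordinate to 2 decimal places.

Leg 1 (095°, 12.1 km): east 12.1 sin 95° = 12.05, north 12.1 cos 95° = -1.05
Leg 2 (129°, 54.7 km): east 54.7 sin 129° = 42.51, north 54.7 cos 129° = -34.42
Summing: 54.56 km east, -35.48 km north → (54.56, -35.48).

(54.56, -35.48)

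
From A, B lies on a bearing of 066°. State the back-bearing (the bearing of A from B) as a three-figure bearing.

Back-bearing = 066° + 180° = 246°.

246°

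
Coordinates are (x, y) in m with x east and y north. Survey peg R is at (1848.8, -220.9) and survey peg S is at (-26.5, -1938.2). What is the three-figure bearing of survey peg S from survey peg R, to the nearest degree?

228°

Δeast = -26.5 − 1848.8 = -1875.30; Δnorth = -1938.2 − -220.9 = -1717.30.
Bearing = atan2(Δeast, Δnorth) mod 360° = 227.52° ≈ 228°.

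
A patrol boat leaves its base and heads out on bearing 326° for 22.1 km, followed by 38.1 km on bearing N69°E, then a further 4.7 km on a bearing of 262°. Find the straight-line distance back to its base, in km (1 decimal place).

36.4 km

Leg 1 (326°, 22.1 km): east 22.1 sin 326° = -12.36, north 22.1 cos 326° = 18.32
Leg 2 (N69°E, 38.1 km): east 38.1 sin 69° = 35.57, north 38.1 cos 69° = 13.65
Leg 3 (262°, 4.7 km): east 4.7 sin 262° = -4.65, north 4.7 cos 262° = -0.65
Net: 18.56 east, 31.32 north. Distance = √((18.56)² + (31.32)²) = 36.406 km.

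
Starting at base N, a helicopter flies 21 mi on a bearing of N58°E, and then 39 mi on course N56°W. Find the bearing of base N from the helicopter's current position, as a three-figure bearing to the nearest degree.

Leg 1 (N58°E, 21 mi): east 21 sin 58° = 17.81, north 21 cos 58° = 11.13
Leg 2 (N56°W, 39 mi): east 39 sin 304° = -32.33, north 39 cos 304° = 21.81
Net displacement: -14.52 east, 32.94 north. Direction back to start is (14.52, -32.94): bearing = atan2(14.52, -32.94) mod 360° = 156.20° ≈ 156°.

156°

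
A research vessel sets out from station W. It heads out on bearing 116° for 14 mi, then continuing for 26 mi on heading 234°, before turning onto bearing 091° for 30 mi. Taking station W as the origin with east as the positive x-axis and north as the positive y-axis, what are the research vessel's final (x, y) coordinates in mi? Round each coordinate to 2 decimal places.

Leg 1 (116°, 14 mi): east 14 sin 116° = 12.58, north 14 cos 116° = -6.14
Leg 2 (234°, 26 mi): east 26 sin 234° = -21.03, north 26 cos 234° = -15.28
Leg 3 (091°, 30 mi): east 30 sin 91° = 30.00, north 30 cos 91° = -0.52
Summing: 21.54 mi east, -21.94 mi north → (21.54, -21.94).

(21.54, -21.94)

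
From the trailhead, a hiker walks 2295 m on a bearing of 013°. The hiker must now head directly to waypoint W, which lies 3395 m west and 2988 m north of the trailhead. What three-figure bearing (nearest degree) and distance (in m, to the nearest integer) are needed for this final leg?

281°, 3983 m

Leg 1 (013°, 2295 m): east 2295 sin 13° = 516.26, north 2295 cos 13° = 2236.18
Current position: (516.26, 2236.18). Target: (-3395, 2988). Remaining: Δeast = -3911.26, Δnorth = 751.82.
Bearing = atan2(-3911.26, 751.82) mod 360° = 280.88°; distance = √((-3911.26)² + (751.82)²) = 3982.865 m.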